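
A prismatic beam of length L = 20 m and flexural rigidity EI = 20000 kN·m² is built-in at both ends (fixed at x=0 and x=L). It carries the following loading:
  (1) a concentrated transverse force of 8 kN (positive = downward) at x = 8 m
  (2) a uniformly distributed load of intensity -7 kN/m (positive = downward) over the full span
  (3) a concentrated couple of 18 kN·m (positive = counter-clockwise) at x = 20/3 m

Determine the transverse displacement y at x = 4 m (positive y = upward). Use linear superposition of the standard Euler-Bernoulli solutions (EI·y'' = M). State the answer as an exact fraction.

Load 1 — point force P=8 kN at a=8 m (b=L-a=12):
  y_1 = -Pb²x²(3aL-(3a+b)x)/(6L³EI)  [x≤a] = -8·12²·4²·(3·8·20-(3·8+12)·4)/(6·20³·20000) = -504/78125 m
Load 2 — uniform load w=-7 kN/m over full span:
  y_2 = -wx²(L-x)²/(24EI) = -(-7)·4²·(20-4)²/(24·20000) = 112/1875 m
Load 3 — applied couple M₀=18 kN·m at a=20/3 m (b=L-a=40/3):
  y_3 = (R_Ax³/6 - M_Ax²/2)/EI  [x≤a] with R_A=6/5, M_A=0 = ((6/5)·4³/6 - 0·4²/2)/20000 = 2/3125 m
Superposition: y = Σ y_i = 12638/234375 m ≈ 0.053922 m

y(4) = 12638/234375 m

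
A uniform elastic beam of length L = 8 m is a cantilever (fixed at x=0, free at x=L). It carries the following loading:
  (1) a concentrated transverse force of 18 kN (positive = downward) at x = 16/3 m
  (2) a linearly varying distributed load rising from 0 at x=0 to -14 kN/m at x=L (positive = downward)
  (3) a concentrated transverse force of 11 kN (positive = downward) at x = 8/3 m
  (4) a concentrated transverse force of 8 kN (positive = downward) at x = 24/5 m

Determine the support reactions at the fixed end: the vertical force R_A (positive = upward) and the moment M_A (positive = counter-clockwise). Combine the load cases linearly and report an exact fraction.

Load 1 — point force P=18 kN at a=16/3 m (b=L-a=8/3):
  R_A = P = 18 kN
  M_A = Pa = 18·(16/3) = 96 kN·m
Load 2 — triangular load w₀=-14 kN/m (0→w₀ over full span):
  R_A = w₀L/2 = (-14)·8/2 = -56 kN
  M_A = w₀L²/3 = (-14)·8²/3 = -896/3 kN·m
Load 3 — point force P=11 kN at a=8/3 m (b=L-a=16/3):
  R_A = P = 11 kN
  M_A = Pa = 11·(8/3) = 88/3 kN·m
Load 4 — point force P=8 kN at a=24/5 m (b=L-a=16/5):
  R_A = P = 8 kN
  M_A = Pa = 8·(24/5) = 192/5 kN·m
Superposition: R_A = -19 kN, M_A = -2024/15 kN·m

R_A = -19 kN, M_A = -2024/15 kN·m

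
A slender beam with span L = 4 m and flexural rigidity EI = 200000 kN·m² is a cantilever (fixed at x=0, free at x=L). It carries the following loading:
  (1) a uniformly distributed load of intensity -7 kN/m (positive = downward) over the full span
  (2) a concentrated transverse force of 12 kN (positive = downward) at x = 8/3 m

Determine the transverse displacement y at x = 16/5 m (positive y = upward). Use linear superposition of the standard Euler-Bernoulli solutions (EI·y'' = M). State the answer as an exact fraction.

y(16/5) = 17344/52734375 m

Load 1 — uniform load w=-7 kN/m over full span:
  y_1 = -wx²(x²-4Lx+6L²)/(24EI) = -(-7)·(16/5)²·((16/5)²-4·4·(16/5)+6·4²)/(24·200000) = 4816/5859375 m
Load 2 — point force P=12 kN at a=8/3 m (b=L-a=4/3):
  y_2 = -Pa²(3x-a)/(6EI)  [x>a] = -12·(8/3)²·(3·(16/5)-(8/3))/(6·200000) = -208/421875 m
Superposition: y = Σ y_i = 17344/52734375 m ≈ 0.000329 m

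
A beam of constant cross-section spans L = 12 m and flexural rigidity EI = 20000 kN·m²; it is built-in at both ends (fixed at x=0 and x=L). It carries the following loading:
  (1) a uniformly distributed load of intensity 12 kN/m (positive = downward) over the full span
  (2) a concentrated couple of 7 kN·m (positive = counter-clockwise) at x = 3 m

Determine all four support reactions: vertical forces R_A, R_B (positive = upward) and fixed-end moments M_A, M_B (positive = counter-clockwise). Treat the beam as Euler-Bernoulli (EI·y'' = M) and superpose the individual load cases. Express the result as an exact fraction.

R_A = 2325/32 kN, M_A = 2283/16 kN·m, R_B = 2283/32 kN, M_B = -2269/16 kN·m

Load 1 — uniform load w=12 kN/m over full span:
  R_A = wL/2 = 12·12/2 = 72 kN
  M_A = wL²/12 = 12·12²/12 = 144 kN·m
  R_B = wL/2 = 12·12/2 = 72 kN
  M_B = -wL²/12 = -12·12²/12 = -144 kN·m
Load 2 — applied couple M₀=7 kN·m at a=3 m (b=L-a=9):
  R_A = 6M₀ab/L³ = 6·7·3·9/12³ = 21/32 kN
  M_A = M₀b(2a-b)/L² = 7·9·(2·3-9)/12² = -21/16 kN·m
  R_B = -6M₀ab/L³ = -6·7·3·9/12³ = -21/32 kN
  M_B = M₀a(2b-a)/L² = 7·3·(2·9-3)/12² = 35/16 kN·m
Superposition: R_A = 2325/32 kN, M_A = 2283/16 kN·m, R_B = 2283/32 kN, M_B = -2269/16 kN·m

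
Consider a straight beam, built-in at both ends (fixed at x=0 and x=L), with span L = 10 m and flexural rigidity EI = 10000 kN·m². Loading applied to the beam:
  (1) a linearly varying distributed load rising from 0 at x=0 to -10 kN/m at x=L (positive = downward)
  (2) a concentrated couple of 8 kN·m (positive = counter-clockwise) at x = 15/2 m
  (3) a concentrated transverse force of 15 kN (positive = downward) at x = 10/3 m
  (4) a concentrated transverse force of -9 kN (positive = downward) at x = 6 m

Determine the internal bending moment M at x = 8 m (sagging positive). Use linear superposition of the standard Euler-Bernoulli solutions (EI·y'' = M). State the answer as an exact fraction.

M(8) = -5003/750 kN·m

Load 1 — triangular load w₀=-10 kN/m (0→w₀ over full span):
  M_1 = 3w₀Lx/20 - w₀L²/30 - w₀x³/(6L) = 3·(-10)·10·8/20 - (-10)·10²/30 - (-10)·8³/(6·10) = -4/3 kN·m
Load 2 — applied couple M₀=8 kN·m at a=15/2 m (b=L-a=5/2):
  M_2 = R_Ax - M_A - M₀  [x>a] with R_A=9/10, M_A=5/2 = (9/10)·8 - (5/2) - 8 = -33/10 kN·m
Load 3 — point force P=15 kN at a=10/3 m (b=L-a=20/3):
  M_3 = Pa²(a+3b)(L-x)/L³ - Pa²b/L²  [x>a] = 15·(10/3)²·((10/3)+3·(20/3))·(10-8)/10³ - 15·(10/3)²·(20/3)/10² = -10/3 kN·m
Load 4 — point force P=-9 kN at a=6 m (b=L-a=4):
  M_4 = Pa²(a+3b)(L-x)/L³ - Pa²b/L²  [x>a] = (-9)·6²·(6+3·4)·(10-8)/10³ - (-9)·6²·4/10² = 162/125 kN·m
Superposition: M = Σ M_i = -5003/750 kN·m ≈ -6.670667 kN·m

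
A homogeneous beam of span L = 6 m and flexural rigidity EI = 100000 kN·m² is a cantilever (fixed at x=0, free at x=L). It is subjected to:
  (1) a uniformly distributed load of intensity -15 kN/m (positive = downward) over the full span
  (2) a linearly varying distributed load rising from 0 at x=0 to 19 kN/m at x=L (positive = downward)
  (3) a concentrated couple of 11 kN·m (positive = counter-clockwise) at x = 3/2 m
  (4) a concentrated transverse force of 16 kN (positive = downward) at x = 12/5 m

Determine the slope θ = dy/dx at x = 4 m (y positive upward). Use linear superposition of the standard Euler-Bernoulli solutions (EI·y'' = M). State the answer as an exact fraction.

Load 1 — uniform load w=-15 kN/m over full span:
  θ_1 = -wx(x²-3Lx+3L²)/(6EI) = -(-15)·4·(4²-3·6·4+3·6²)/(6·100000) = 13/2500 rad
Load 2 — triangular load w₀=19 kN/m (0→w₀ over full span):
  θ_2 = (w₀Lx²/4-w₀L²x/3-w₀x⁴/(24L))/EI = (19·6·4²/4-19·6²·4/3-19·4⁴/(24·6))/100000 = -551/112500 rad
Load 3 — applied couple M₀=11 kN·m at a=3/2 m (b=L-a=9/2):
  θ_3 = M₀a/EI  [x>a] = 11·(3/2)/100000 = 33/200000 rad
Load 4 — point force P=16 kN at a=12/5 m (b=L-a=18/5):
  θ_4 = -Pa²/(2EI)  [x>a] = -16·(12/5)²/(2·100000) = -36/78125 rad
Superposition: θ = Σ θ_i = 289/45000000 rad ≈ 0.000006 rad

θ(4) = 289/45000000 rad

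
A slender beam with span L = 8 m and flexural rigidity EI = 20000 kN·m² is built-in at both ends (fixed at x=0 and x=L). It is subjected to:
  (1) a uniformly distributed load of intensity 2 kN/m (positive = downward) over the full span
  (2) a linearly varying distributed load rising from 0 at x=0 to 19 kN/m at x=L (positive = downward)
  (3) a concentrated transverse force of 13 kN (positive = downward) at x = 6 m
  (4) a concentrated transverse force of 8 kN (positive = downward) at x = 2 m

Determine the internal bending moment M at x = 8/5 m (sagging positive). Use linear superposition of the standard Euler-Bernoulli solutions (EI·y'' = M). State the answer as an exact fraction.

Load 1 — uniform load w=2 kN/m over full span:
  M_1 = wLx/2 - wL²/12 - wx²/2 = 2·8·(8/5)/2 - 2·8²/12 - 2·(8/5)²/2 = -32/75 kN·m
Load 2 — triangular load w₀=19 kN/m (0→w₀ over full span):
  M_2 = 3w₀Lx/20 - w₀L²/30 - w₀x³/(6L) = 3·19·8·(8/5)/20 - 19·8²/30 - 19·(8/5)³/(6·8) = -2128/375 kN·m
Load 3 — point force P=13 kN at a=6 m (b=L-a=2):
  M_3 = Pb²(3a+b)x/L³ - Pab²/L²  [x≤a] = 13·2²·(3·6+2)·(8/5)/8³ - 13·6·2²/8² = -13/8 kN·m
Load 4 — point force P=8 kN at a=2 m (b=L-a=6):
  M_4 = Pb²(3a+b)x/L³ - Pab²/L²  [x≤a] = 8·6²·(3·2+6)·(8/5)/8³ - 8·2·6²/8² = 9/5 kN·m
Superposition: M = Σ M_i = -17779/3000 kN·m ≈ -5.926333 kN·m

M(8/5) = -17779/3000 kN·m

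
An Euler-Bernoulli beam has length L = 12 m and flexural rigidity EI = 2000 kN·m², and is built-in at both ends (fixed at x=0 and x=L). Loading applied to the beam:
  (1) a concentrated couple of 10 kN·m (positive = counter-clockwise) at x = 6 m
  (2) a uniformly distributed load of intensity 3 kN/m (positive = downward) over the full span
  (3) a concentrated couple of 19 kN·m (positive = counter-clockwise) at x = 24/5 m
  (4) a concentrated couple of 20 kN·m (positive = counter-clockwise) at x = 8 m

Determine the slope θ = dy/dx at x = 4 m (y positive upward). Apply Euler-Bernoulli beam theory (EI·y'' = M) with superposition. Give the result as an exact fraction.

Load 1 — applied couple M₀=10 kN·m at a=6 m (b=L-a=6):
  θ_1 = (R_Ax²/2 - M_Ax)/EI  [x≤a] with R_A=5/4, M_A=5/2 = ((5/4)·4²/2 - (5/2)·4)/2000 = 0 rad
Load 2 — uniform load w=3 kN/m over full span:
  θ_2 = -wx(L-x)(L-2x)/(12EI) = -3·4·(12-4)·(12-2·4)/(12·2000) = -2/125 rad
Load 3 — applied couple M₀=19 kN·m at a=24/5 m (b=L-a=36/5):
  θ_3 = (R_Ax²/2 - M_Ax)/EI  [x≤a] with R_A=57/25, M_A=57/25 = ((57/25)·4²/2 - (57/25)·4)/2000 = 57/12500 rad
Load 4 — applied couple M₀=20 kN·m at a=8 m (b=L-a=4):
  θ_4 = (R_Ax²/2 - M_Ax)/EI  [x≤a] with R_A=20/9, M_A=20/3 = ((20/9)·4²/2 - (20/3)·4)/2000 = -1/225 rad
Superposition: θ = Σ θ_i = -1787/112500 rad ≈ -0.015884 rad

θ(4) = -1787/112500 rad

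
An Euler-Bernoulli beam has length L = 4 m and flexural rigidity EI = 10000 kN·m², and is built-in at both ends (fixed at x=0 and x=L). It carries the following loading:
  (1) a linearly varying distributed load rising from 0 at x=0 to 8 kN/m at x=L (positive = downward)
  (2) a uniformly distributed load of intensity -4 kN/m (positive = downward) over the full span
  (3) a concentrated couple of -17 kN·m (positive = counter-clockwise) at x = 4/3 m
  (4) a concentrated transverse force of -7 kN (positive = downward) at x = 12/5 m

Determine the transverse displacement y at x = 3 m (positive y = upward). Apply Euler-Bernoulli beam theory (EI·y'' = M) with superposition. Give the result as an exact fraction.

y(3) = -701/9000000 m

Load 1 — triangular load w₀=8 kN/m (0→w₀ over full span):
  y_1 = -w₀x²(L-x)²(x+2L)/(120LEI) = -8·3²·(4-3)²·(3+2·4)/(120·4·10000) = -33/200000 m
Load 2 — uniform load w=-4 kN/m over full span:
  y_2 = -wx²(L-x)²/(24EI) = -(-4)·3²·(4-3)²/(24·10000) = 3/20000 m
Load 3 — applied couple M₀=-17 kN·m at a=4/3 m (b=L-a=8/3):
  y_3 = (R_Ax³/6 - M_Ax²/2 - M₀(x-a)²/2)/EI  [x>a] with R_A=-17/3, M_A=0 = ((-17/3)·3³/6 - 0·3²/2 - (-17)·(3-(4/3))²/2)/10000 = -17/90000 m
Load 4 — point force P=-7 kN at a=12/5 m (b=L-a=8/5):
  y_4 = -Pa²(L-x)²(3bL-(3b+a)(L-x))/(6L³EI)  [x>a] = -(-7)·(12/5)²·(4-3)²·(3·(8/5)·4-(3·(8/5)+(12/5))·(4-3))/(6·4³·10000) = 63/500000 m
Superposition: y = Σ y_i = -701/9000000 m ≈ -0.000078 m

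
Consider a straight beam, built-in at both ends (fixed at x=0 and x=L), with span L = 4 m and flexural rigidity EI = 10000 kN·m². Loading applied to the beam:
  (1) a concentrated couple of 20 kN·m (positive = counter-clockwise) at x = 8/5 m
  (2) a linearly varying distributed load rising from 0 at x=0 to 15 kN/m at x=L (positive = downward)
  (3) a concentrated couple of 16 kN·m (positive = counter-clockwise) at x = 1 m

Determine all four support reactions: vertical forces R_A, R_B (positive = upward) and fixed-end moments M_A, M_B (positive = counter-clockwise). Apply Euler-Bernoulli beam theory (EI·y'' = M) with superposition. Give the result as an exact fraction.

R_A = 207/10 kN, M_A = 37/5 kN·m, R_B = 93/10 kN, M_B = -3/5 kN·m

Load 1 — applied couple M₀=20 kN·m at a=8/5 m (b=L-a=12/5):
  R_A = 6M₀ab/L³ = 6·20·(8/5)·(12/5)/4³ = 36/5 kN
  M_A = M₀b(2a-b)/L² = 20·(12/5)·(2·(8/5)-(12/5))/4² = 12/5 kN·m
  R_B = -6M₀ab/L³ = -6·20·(8/5)·(12/5)/4³ = -36/5 kN
  M_B = M₀a(2b-a)/L² = 20·(8/5)·(2·(12/5)-(8/5))/4² = 32/5 kN·m
Load 2 — triangular load w₀=15 kN/m (0→w₀ over full span):
  R_A = 3w₀L/20 = 3·15·4/20 = 9 kN
  M_A = w₀L²/30 = 15·4²/30 = 8 kN·m
  R_B = 7w₀L/20 = 7·15·4/20 = 21 kN
  M_B = -w₀L²/20 = -15·4²/20 = -12 kN·m
Load 3 — applied couple M₀=16 kN·m at a=1 m (b=L-a=3):
  R_A = 6M₀ab/L³ = 6·16·1·3/4³ = 9/2 kN
  M_A = M₀b(2a-b)/L² = 16·3·(2·1-3)/4² = -3 kN·m
  R_B = -6M₀ab/L³ = -6·16·1·3/4³ = -9/2 kN
  M_B = M₀a(2b-a)/L² = 16·1·(2·3-1)/4² = 5 kN·m
Superposition: R_A = 207/10 kN, M_A = 37/5 kN·m, R_B = 93/10 kN, M_B = -3/5 kN·m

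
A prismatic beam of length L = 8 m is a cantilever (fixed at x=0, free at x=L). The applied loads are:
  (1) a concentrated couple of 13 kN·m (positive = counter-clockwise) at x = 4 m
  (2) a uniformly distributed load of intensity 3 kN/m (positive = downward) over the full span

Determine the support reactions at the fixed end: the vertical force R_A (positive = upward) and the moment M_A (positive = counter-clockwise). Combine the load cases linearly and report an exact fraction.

Load 1 — applied couple M₀=13 kN·m at a=4 m (b=L-a=4):
  R_A = 0 kN
  M_A = -M₀ = -13 kN·m
Load 2 — uniform load w=3 kN/m over full span:
  R_A = wL = 3·8 = 24 kN
  M_A = wL²/2 = 3·8²/2 = 96 kN·m
Superposition: R_A = 24 kN, M_A = 83 kN·m

R_A = 24 kN, M_A = 83 kN·m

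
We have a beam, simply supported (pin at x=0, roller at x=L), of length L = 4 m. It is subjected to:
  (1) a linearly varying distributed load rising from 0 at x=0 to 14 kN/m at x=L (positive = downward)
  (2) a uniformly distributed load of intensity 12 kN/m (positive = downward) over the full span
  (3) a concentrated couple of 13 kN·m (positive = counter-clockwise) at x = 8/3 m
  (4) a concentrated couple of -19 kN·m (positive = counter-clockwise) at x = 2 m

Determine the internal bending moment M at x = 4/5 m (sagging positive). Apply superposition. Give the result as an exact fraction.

Load 1 — triangular load w₀=14 kN/m (0→w₀ over full span):
  M_1 = w₀Lx/6 - w₀x³/(6L) = 14·4·(4/5)/6 - 14·(4/5)³/(6·4) = 896/125 kN·m
Load 2 — uniform load w=12 kN/m over full span:
  M_2 = wx(L-x)/2 = 12·(4/5)·(4-(4/5))/2 = 384/25 kN·m
Load 3 — applied couple M₀=13 kN·m at a=8/3 m (b=L-a=4/3):
  M_3 = M₀x/L  [x≤a] = 13·(4/5)/4 = 13/5 kN·m
Load 4 — applied couple M₀=-19 kN·m at a=2 m (b=L-a=2):
  M_4 = M₀x/L  [x≤a] = (-19)·(4/5)/4 = -19/5 kN·m
Superposition: M = Σ M_i = 2666/125 kN·m ≈ 21.328000 kN·m

M(4/5) = 2666/125 kN·m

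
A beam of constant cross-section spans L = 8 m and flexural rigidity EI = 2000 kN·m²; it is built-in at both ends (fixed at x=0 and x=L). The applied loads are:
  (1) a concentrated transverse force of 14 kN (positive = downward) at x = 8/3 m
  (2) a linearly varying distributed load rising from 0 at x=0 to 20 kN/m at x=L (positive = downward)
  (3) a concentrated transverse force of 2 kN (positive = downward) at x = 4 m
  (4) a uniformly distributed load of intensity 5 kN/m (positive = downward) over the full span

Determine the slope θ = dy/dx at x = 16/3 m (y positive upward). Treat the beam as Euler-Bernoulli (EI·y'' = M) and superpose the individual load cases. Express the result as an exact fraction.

Load 1 — point force P=14 kN at a=8/3 m (b=L-a=16/3):
  θ_1 = Pa²(L-x)(2bL-(3b+a)(L-x))/(2L³EI)  [x>a] = 14·(8/3)²·(8-(16/3))·(2·(16/3)·8-(3·(16/3)+(8/3))·(8-(16/3)))/(2·8³·2000) = 28/6075 rad
Load 2 — triangular load w₀=20 kN/m (0→w₀ over full span):
  θ_2 = -w₀(2x(L-x)(L-2x)(x+2L)+x²(L-x)²)/(120LEI) = -20·(2·(16/3)·(8-(16/3))·(8-2·(16/3))·((16/3)+2·8)+(16/3)²·(8-(16/3))²)/(120·8·2000) = 448/30375 rad
Load 3 — point force P=2 kN at a=4 m (b=L-a=4):
  θ_3 = Pa²(L-x)(2bL-(3b+a)(L-x))/(2L³EI)  [x>a] = 2·4²·(8-(16/3))·(2·4·8-(3·4+4)·(8-(16/3)))/(2·8³·2000) = 1/1125 rad
Load 4 — uniform load w=5 kN/m over full span:
  θ_4 = -wx(L-x)(L-2x)/(12EI) = -5·(16/3)·(8-(16/3))·(8-2·(16/3))/(12·2000) = 16/2025 rad
Superposition: θ = Σ θ_i = 19/675 rad ≈ 0.028148 rad

θ(16/3) = 19/675 rad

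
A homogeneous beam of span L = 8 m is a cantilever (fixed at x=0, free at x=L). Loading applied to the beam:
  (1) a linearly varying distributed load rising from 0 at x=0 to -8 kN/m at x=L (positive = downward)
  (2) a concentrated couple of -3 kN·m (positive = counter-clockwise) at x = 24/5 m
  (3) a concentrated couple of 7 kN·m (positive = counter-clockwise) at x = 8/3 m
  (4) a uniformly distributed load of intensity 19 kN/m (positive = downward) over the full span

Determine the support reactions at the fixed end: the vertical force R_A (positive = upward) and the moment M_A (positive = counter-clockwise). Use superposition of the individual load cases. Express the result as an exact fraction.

R_A = 120 kN, M_A = 1300/3 kN·m

Load 1 — triangular load w₀=-8 kN/m (0→w₀ over full span):
  R_A = w₀L/2 = (-8)·8/2 = -32 kN
  M_A = w₀L²/3 = (-8)·8²/3 = -512/3 kN·m
Load 2 — applied couple M₀=-3 kN·m at a=24/5 m (b=L-a=16/5):
  R_A = 0 kN
  M_A = -M₀ = -(-3) = 3 kN·m
Load 3 — applied couple M₀=7 kN·m at a=8/3 m (b=L-a=16/3):
  R_A = 0 kN
  M_A = -M₀ = -7 kN·m
Load 4 — uniform load w=19 kN/m over full span:
  R_A = wL = 19·8 = 152 kN
  M_A = wL²/2 = 19·8²/2 = 608 kN·m
Superposition: R_A = 120 kN, M_A = 1300/3 kN·m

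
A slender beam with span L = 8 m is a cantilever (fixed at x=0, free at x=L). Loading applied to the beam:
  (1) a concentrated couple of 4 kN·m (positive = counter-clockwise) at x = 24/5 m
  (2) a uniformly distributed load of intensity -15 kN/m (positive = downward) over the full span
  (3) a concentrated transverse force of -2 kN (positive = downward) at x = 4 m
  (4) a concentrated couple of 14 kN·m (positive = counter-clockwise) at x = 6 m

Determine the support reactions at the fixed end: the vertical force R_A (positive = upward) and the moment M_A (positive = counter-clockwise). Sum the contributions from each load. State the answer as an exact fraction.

R_A = -122 kN, M_A = -506 kN·m

Load 1 — applied couple M₀=4 kN·m at a=24/5 m (b=L-a=16/5):
  R_A = 0 kN
  M_A = -M₀ = -4 kN·m
Load 2 — uniform load w=-15 kN/m over full span:
  R_A = wL = (-15)·8 = -120 kN
  M_A = wL²/2 = (-15)·8²/2 = -480 kN·m
Load 3 — point force P=-2 kN at a=4 m (b=L-a=4):
  R_A = P = (-2) = -2 kN
  M_A = Pa = (-2)·4 = -8 kN·m
Load 4 — applied couple M₀=14 kN·m at a=6 m (b=L-a=2):
  R_A = 0 kN
  M_A = -M₀ = -14 kN·m
Superposition: R_A = -122 kN, M_A = -506 kN·m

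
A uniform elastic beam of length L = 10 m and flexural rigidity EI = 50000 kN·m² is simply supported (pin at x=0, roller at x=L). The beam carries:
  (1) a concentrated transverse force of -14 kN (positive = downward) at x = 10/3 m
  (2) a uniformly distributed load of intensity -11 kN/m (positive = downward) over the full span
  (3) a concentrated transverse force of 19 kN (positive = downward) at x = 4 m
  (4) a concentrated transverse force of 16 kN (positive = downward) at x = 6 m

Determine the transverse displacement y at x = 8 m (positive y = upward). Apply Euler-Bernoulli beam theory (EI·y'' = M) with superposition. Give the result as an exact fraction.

Load 1 — point force P=-14 kN at a=10/3 m (b=L-a=20/3):
  y_1 = -Pa(L-x)(2Lx-a²-x²)/(6LEI)  [x>a] = -(-14)·(10/3)·(10-8)·(2·10·8-(10/3)²-8²)/(6·10·50000) = 1337/506250 m
Load 2 — uniform load w=-11 kN/m over full span:
  y_2 = -wx(L³-2Lx²+x³)/(24EI) = -(-11)·8·(10³-2·10·8²+8³)/(24·50000) = 319/18750 m
Load 3 — point force P=19 kN at a=4 m (b=L-a=6):
  y_3 = -Pa(L-x)(2Lx-a²-x²)/(6LEI)  [x>a] = -19·4·(10-8)·(2·10·8-4²-8²)/(6·10·50000) = -38/9375 m
Load 4 — point force P=16 kN at a=6 m (b=L-a=4):
  y_4 = -Pa(L-x)(2Lx-a²-x²)/(6LEI)  [x>a] = -16·6·(10-8)·(2·10·8-6²-8²)/(6·10·50000) = -12/3125 m
Superposition: y = Σ y_i = 2977/253125 m ≈ 0.011761 m

y(8) = 2977/253125 m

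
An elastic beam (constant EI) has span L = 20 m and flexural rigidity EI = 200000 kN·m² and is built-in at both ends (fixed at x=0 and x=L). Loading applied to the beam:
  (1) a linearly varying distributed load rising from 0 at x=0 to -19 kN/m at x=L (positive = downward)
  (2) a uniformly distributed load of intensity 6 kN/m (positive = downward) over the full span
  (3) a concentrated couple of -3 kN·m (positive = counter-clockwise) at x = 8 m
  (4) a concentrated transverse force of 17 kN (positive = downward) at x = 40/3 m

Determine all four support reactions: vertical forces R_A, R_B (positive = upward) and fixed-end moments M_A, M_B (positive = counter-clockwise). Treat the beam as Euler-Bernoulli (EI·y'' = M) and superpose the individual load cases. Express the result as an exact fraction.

R_A = 24271/3375 kN, M_A = -19243/675 kN·m, R_B = -203146/3375 kN, M_B = 86852/675 kN·m

Load 1 — triangular load w₀=-19 kN/m (0→w₀ over full span):
  R_A = 3w₀L/20 = 3·(-19)·20/20 = -57 kN
  M_A = w₀L²/30 = (-19)·20²/30 = -760/3 kN·m
  R_B = 7w₀L/20 = 7·(-19)·20/20 = -133 kN
  M_B = -w₀L²/20 = -(-19)·20²/20 = 380 kN·m
Load 2 — uniform load w=6 kN/m over full span:
  R_A = wL/2 = 6·20/2 = 60 kN
  M_A = wL²/12 = 6·20²/12 = 200 kN·m
  R_B = wL/2 = 6·20/2 = 60 kN
  M_B = -wL²/12 = -6·20²/12 = -200 kN·m
Load 3 — applied couple M₀=-3 kN·m at a=8 m (b=L-a=12):
  R_A = 6M₀ab/L³ = 6·(-3)·8·12/20³ = -27/125 kN
  M_A = M₀b(2a-b)/L² = (-3)·12·(2·8-12)/20² = -9/25 kN·m
  R_B = -6M₀ab/L³ = -6·(-3)·8·12/20³ = 27/125 kN
  M_B = M₀a(2b-a)/L² = (-3)·8·(2·12-8)/20² = -24/25 kN·m
Load 4 — point force P=17 kN at a=40/3 m (b=L-a=20/3):
  R_A = Pb²(3a+b)/L³ = 17·(20/3)²·(3·(40/3)+(20/3))/20³ = 119/27 kN
  M_A = Pab²/L² = 17·(40/3)·(20/3)²/20² = 680/27 kN·m
  R_B = Pa²(a+3b)/L³ = 17·(40/3)²·((40/3)+3·(20/3))/20³ = 340/27 kN
  M_B = -Pa²b/L² = -17·(40/3)²·(20/3)/20² = -1360/27 kN·m
Superposition: R_A = 24271/3375 kN, M_A = -19243/675 kN·m, R_B = -203146/3375 kN, M_B = 86852/675 kN·m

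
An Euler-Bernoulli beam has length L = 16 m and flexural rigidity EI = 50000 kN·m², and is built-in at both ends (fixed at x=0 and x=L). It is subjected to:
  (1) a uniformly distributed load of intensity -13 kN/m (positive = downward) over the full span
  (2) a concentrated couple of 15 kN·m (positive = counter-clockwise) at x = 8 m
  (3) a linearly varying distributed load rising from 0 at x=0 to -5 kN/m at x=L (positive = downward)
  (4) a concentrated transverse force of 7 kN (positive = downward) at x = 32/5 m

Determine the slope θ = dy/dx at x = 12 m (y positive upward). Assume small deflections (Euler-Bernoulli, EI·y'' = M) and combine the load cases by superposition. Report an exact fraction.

Load 1 — uniform load w=-13 kN/m over full span:
  θ_1 = -wx(L-x)(L-2x)/(12EI) = -(-13)·12·(16-12)·(16-2·12)/(12·50000) = -26/3125 rad
Load 2 — applied couple M₀=15 kN·m at a=8 m (b=L-a=8):
  θ_2 = (R_Ax²/2 - M_Ax - M₀(x-a))/EI  [x>a] with R_A=45/32, M_A=15/4 = ((45/32)·12²/2 - (15/4)·12 - 15·(12-8))/50000 = -3/40000 rad
Load 3 — triangular load w₀=-5 kN/m (0→w₀ over full span):
  θ_3 = -w₀(2x(L-x)(L-2x)(x+2L)+x²(L-x)²)/(120LEI) = -(-5)·(2·12·(16-12)·(16-2·12)·(12+2·16)+12²·(16-12)²)/(120·16·50000) = -41/25000 rad
Load 4 — point force P=7 kN at a=32/5 m (b=L-a=48/5):
  θ_4 = Pa²(L-x)(2bL-(3b+a)(L-x))/(2L³EI)  [x>a] = 7·(32/5)²·(16-12)·(2·(48/5)·16-(3·(48/5)+(32/5))·(16-12))/(2·16³·50000) = 182/390625 rad
Superposition: θ = Σ θ_i = -239227/25000000 rad ≈ -0.009569 rad

θ(12) = -239227/25000000 rad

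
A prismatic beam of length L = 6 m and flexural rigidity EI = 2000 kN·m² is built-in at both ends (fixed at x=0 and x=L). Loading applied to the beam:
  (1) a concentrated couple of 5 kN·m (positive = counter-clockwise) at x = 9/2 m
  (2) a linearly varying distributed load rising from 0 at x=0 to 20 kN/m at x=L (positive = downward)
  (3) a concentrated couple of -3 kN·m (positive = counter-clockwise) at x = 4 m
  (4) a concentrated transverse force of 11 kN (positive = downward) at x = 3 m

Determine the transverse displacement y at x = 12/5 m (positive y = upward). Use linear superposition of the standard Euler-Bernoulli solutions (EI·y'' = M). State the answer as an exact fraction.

y(12/5) = -262149/12500000 m

Load 1 — applied couple M₀=5 kN·m at a=9/2 m (b=L-a=3/2):
  y_1 = (R_Ax³/6 - M_Ax²/2)/EI  [x≤a] with R_A=15/16, M_A=25/16 = ((15/16)·(12/5)³/6 - (25/16)·(12/5)²/2)/2000 = -117/100000 m
Load 2 — triangular load w₀=20 kN/m (0→w₀ over full span):
  y_2 = -w₀x²(L-x)²(x+2L)/(120LEI) = -20·(12/5)²·(6-(12/5))²·((12/5)+2·6)/(120·6·2000) = -5832/390625 m
Load 3 — applied couple M₀=-3 kN·m at a=4 m (b=L-a=2):
  y_3 = (R_Ax³/6 - M_Ax²/2)/EI  [x≤a] with R_A=-2/3, M_A=-1 = ((-2/3)·(12/5)³/6 - (-1)·(12/5)²/2)/2000 = 21/31250 m
Load 4 — point force P=11 kN at a=3 m (b=L-a=3):
  y_4 = -Pb²x²(3aL-(3a+b)x)/(6L³EI)  [x≤a] = -11·3²·(12/5)²·(3·3·6-(3·3+3)·(12/5))/(6·6³·2000) = -693/125000 m
Superposition: y = Σ y_i = -262149/12500000 m ≈ -0.020972 m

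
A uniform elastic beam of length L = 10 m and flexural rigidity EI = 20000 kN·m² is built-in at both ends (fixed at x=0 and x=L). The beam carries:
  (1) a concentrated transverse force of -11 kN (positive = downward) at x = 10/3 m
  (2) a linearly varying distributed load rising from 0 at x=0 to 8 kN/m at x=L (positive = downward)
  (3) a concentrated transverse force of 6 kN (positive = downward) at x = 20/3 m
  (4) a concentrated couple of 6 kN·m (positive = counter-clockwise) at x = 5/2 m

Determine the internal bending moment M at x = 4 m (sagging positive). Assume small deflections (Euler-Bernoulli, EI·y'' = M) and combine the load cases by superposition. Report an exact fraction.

M(4) = 743/216 kN·m

Load 1 — point force P=-11 kN at a=10/3 m (b=L-a=20/3):
  M_1 = Pa²(a+3b)(L-x)/L³ - Pa²b/L²  [x>a] = (-11)·(10/3)²·((10/3)+3·(20/3))·(10-4)/10³ - (-11)·(10/3)²·(20/3)/10² = -242/27 kN·m
Load 2 — triangular load w₀=8 kN/m (0→w₀ over full span):
  M_2 = 3w₀Lx/20 - w₀L²/30 - w₀x³/(6L) = 3·8·10·4/20 - 8·10²/30 - 8·4³/(6·10) = 64/5 kN·m
Load 3 — point force P=6 kN at a=20/3 m (b=L-a=10/3):
  M_3 = Pb²(3a+b)x/L³ - Pab²/L²  [x≤a] = 6·(10/3)²·(3·(20/3)+(10/3))·4/10³ - 6·(20/3)·(10/3)²/10² = 16/9 kN·m
Load 4 — applied couple M₀=6 kN·m at a=5/2 m (b=L-a=15/2):
  M_4 = R_Ax - M_A - M₀  [x>a] with R_A=27/40, M_A=-9/8 = (27/40)·4 - (-9/8) - 6 = -87/40 kN·m
Superposition: M = Σ M_i = 743/216 kN·m ≈ 3.439815 kN·m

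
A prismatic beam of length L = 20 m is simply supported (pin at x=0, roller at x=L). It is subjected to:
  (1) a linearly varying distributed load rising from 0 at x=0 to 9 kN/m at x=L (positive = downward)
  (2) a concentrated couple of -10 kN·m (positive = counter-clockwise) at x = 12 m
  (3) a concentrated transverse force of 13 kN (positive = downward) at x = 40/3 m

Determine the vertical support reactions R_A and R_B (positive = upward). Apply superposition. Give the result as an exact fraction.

Load 1 — triangular load w₀=9 kN/m (0→w₀ over full span):
  R_A = w₀L/6 = 9·20/6 = 30 kN
  R_B = w₀L/3 = 9·20/3 = 60 kN
Load 2 — applied couple M₀=-10 kN·m at a=12 m (b=L-a=8):
  R_A = M₀/L = (-10)/20 = -1/2 kN
  R_B = -M₀/L = -(-10)/20 = 1/2 kN
Load 3 — point force P=13 kN at a=40/3 m (b=L-a=20/3):
  R_A = Pb/L = 13·(20/3)/20 = 13/3 kN
  R_B = Pa/L = 13·(40/3)/20 = 26/3 kN
Superposition: R_A = 203/6 kN, R_B = 415/6 kN

R_A = 203/6 kN, R_B = 415/6 kN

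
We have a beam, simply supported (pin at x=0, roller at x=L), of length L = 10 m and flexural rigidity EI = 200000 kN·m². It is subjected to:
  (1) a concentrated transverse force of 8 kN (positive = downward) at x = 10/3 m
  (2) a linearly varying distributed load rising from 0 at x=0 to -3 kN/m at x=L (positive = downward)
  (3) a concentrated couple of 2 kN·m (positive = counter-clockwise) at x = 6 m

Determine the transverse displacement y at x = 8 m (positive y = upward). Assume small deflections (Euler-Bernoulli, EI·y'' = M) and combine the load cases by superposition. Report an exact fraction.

y(8) = 23117/101250000 m

Load 1 — point force P=8 kN at a=10/3 m (b=L-a=20/3):
  y_1 = -Pa(L-x)(2Lx-a²-x²)/(6LEI)  [x>a] = -8·(10/3)·(10-8)·(2·10·8-(10/3)²-8²)/(6·10·200000) = -191/506250 m
Load 2 — triangular load w₀=-3 kN/m (0→w₀ over full span):
  y_2 = -w₀x(7L⁴-10L²x²+3x⁴)/(360LEI) = -(-3)·8·(7·10⁴-10·10²·8²+3·8⁴)/(360·10·200000) = 381/625000 m
Load 3 — applied couple M₀=2 kN·m at a=6 m (b=L-a=4):
  y_3 = (M₀x³/(6L)-M₀(x-a)²/2+C₁x)/EI  [x>a] with C₁=M₀(3b²-L²)/(6L)=-26/15 = (2·8³/(6·10)-2·(8-6)²/2+(-26/15)·8)/200000 = -1/250000 m
Superposition: y = Σ y_i = 23117/101250000 m ≈ 0.000228 m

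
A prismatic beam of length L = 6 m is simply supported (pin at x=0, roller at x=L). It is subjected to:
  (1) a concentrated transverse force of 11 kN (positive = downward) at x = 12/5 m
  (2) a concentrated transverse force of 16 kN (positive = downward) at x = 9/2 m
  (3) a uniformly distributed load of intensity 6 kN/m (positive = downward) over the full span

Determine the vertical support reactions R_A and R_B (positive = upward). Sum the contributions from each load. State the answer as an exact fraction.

R_A = 143/5 kN, R_B = 172/5 kN

Load 1 — point force P=11 kN at a=12/5 m (b=L-a=18/5):
  R_A = Pb/L = 11·(18/5)/6 = 33/5 kN
  R_B = Pa/L = 11·(12/5)/6 = 22/5 kN
Load 2 — point force P=16 kN at a=9/2 m (b=L-a=3/2):
  R_A = Pb/L = 16·(3/2)/6 = 4 kN
  R_B = Pa/L = 16·(9/2)/6 = 12 kN
Load 3 — uniform load w=6 kN/m over full span:
  R_A = wL/2 = 6·6/2 = 18 kN
  R_B = wL/2 = 6·6/2 = 18 kN
Superposition: R_A = 143/5 kN, R_B = 172/5 kN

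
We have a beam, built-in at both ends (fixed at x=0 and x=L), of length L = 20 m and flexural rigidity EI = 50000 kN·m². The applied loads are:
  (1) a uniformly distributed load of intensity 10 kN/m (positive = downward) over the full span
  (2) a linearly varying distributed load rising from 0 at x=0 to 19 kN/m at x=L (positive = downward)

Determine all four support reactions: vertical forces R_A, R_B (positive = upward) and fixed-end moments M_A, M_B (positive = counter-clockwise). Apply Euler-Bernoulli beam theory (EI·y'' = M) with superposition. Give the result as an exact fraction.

R_A = 157 kN, M_A = 1760/3 kN·m, R_B = 233 kN, M_B = -2140/3 kN·m

Load 1 — uniform load w=10 kN/m over full span:
  R_A = wL/2 = 10·20/2 = 100 kN
  M_A = wL²/12 = 10·20²/12 = 1000/3 kN·m
  R_B = wL/2 = 10·20/2 = 100 kN
  M_B = -wL²/12 = -10·20²/12 = -1000/3 kN·m
Load 2 — triangular load w₀=19 kN/m (0→w₀ over full span):
  R_A = 3w₀L/20 = 3·19·20/20 = 57 kN
  M_A = w₀L²/30 = 19·20²/30 = 760/3 kN·m
  R_B = 7w₀L/20 = 7·19·20/20 = 133 kN
  M_B = -w₀L²/20 = -19·20²/20 = -380 kN·m
Superposition: R_A = 157 kN, M_A = 1760/3 kN·m, R_B = 233 kN, M_B = -2140/3 kN·m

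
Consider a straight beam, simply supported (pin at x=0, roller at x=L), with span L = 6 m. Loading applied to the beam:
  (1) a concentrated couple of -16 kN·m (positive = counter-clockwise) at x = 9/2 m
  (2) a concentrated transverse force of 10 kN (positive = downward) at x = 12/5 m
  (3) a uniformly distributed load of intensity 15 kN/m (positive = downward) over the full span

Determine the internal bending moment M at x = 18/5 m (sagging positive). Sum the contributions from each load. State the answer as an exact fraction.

Load 1 — applied couple M₀=-16 kN·m at a=9/2 m (b=L-a=3/2):
  M_1 = M₀x/L  [x≤a] = (-16)·(18/5)/6 = -48/5 kN·m
Load 2 — point force P=10 kN at a=12/5 m (b=L-a=18/5):
  M_2 = Pa(L-x)/L  [x>a] = 10·(12/5)·(6-(18/5))/6 = 48/5 kN·m
Load 3 — uniform load w=15 kN/m over full span:
  M_3 = wx(L-x)/2 = 15·(18/5)·(6-(18/5))/2 = 324/5 kN·m
Superposition: M = Σ M_i = 324/5 kN·m ≈ 64.800000 kN·m

M(18/5) = 324/5 kN·m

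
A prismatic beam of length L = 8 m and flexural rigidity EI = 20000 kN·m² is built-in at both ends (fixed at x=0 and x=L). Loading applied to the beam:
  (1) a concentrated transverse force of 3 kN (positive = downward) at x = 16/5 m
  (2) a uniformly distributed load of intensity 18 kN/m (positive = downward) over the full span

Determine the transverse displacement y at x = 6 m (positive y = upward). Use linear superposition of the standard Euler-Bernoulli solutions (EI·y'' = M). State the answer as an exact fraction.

y(6) = -139/25000 m

Load 1 — point force P=3 kN at a=16/5 m (b=L-a=24/5):
  y_1 = -Pa²(L-x)²(3bL-(3b+a)(L-x))/(6L³EI)  [x>a] = -3·(16/5)²·(8-6)²·(3·(24/5)·8-(3·(24/5)+(16/5))·(8-6))/(6·8³·20000) = -1/6250 m
Load 2 — uniform load w=18 kN/m over full span:
  y_2 = -wx²(L-x)²/(24EI) = -18·6²·(8-6)²/(24·20000) = -27/5000 m
Superposition: y = Σ y_i = -139/25000 m ≈ -0.005560 m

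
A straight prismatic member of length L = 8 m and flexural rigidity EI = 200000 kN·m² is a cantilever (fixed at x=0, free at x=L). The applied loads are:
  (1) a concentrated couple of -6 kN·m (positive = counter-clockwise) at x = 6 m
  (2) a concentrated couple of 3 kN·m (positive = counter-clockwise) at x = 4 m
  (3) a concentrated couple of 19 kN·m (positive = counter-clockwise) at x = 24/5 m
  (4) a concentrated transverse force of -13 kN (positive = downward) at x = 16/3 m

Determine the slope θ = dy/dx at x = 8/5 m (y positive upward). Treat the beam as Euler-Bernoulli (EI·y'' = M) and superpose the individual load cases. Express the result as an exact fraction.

θ(8/5) = 281/468750 rad

Load 1 — applied couple M₀=-6 kN·m at a=6 m (b=L-a=2):
  θ_1 = M₀x/EI  [x≤a] = (-6)·(8/5)/200000 = -3/62500 rad
Load 2 — applied couple M₀=3 kN·m at a=4 m (b=L-a=4):
  θ_2 = M₀x/EI  [x≤a] = 3·(8/5)/200000 = 3/125000 rad
Load 3 — applied couple M₀=19 kN·m at a=24/5 m (b=L-a=16/5):
  θ_3 = M₀x/EI  [x≤a] = 19·(8/5)/200000 = 19/125000 rad
Load 4 — point force P=-13 kN at a=16/3 m (b=L-a=8/3):
  θ_4 = -Px(2a-x)/(2EI)  [x≤a] = -(-13)·(8/5)·(2·(16/3)-(8/5))/(2·200000) = 221/468750 rad
Superposition: θ = Σ θ_i = 281/468750 rad ≈ 0.000599 rad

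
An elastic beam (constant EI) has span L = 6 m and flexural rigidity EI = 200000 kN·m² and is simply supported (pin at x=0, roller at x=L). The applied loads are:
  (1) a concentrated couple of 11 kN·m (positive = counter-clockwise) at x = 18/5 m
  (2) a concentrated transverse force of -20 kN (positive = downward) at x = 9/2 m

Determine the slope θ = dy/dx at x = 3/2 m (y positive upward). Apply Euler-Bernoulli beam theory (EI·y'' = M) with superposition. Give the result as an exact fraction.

Load 1 — applied couple M₀=11 kN·m at a=18/5 m (b=L-a=12/5):
  θ_1 = (M₀x²/(2L)+C₁)/EI  [x≤a] with C₁=M₀(3b²-L²)/(6L)=-143/25 = (11·(3/2)²/(2·6)+(-143/25))/200000 = -1463/80000000 rad
Load 2 — point force P=-20 kN at a=9/2 m (b=L-a=3/2):
  θ_2 = -Pb(L²-b²-3x²)/(6LEI)  [x≤a] = -(-20)·(3/2)·(6²-(3/2)²-3·(3/2)²)/(6·6·200000) = 9/80000 rad
Superposition: θ = Σ θ_i = 7537/80000000 rad ≈ 0.000094 rad

θ(3/2) = 7537/80000000 rad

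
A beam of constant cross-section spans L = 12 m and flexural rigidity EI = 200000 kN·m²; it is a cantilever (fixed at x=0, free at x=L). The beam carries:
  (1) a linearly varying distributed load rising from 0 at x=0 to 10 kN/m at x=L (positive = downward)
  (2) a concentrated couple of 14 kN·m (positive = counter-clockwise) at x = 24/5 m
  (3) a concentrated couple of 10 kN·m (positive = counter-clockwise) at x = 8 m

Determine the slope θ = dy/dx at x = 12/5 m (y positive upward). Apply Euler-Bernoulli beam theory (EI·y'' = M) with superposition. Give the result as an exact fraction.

Load 1 — triangular load w₀=10 kN/m (0→w₀ over full span):
  θ_1 = (w₀Lx²/4-w₀L²x/3-w₀x⁴/(24L))/EI = (10·12·(12/5)²/4-10·12²·(12/5)/3-10·(12/5)⁴/(24·12))/200000 = -7659/1562500 rad
Load 2 — applied couple M₀=14 kN·m at a=24/5 m (b=L-a=36/5):
  θ_2 = M₀x/EI  [x≤a] = 14·(12/5)/200000 = 21/125000 rad
Load 3 — applied couple M₀=10 kN·m at a=8 m (b=L-a=4):
  θ_3 = M₀x/EI  [x≤a] = 10·(12/5)/200000 = 3/25000 rad
Superposition: θ = Σ θ_i = -7209/1562500 rad ≈ -0.004614 rad

θ(12/5) = -7209/1562500 rad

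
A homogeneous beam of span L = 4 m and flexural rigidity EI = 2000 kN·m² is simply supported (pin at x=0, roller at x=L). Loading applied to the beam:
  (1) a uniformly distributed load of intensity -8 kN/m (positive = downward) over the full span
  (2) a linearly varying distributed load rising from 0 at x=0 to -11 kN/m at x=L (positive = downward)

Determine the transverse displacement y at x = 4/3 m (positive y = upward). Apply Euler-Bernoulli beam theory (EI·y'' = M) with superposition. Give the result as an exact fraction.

Load 1 — uniform load w=-8 kN/m over full span:
  y_1 = -wx(L³-2Lx²+x³)/(24EI) = -(-8)·(4/3)·(4³-2·4·(4/3)²+(4/3)³)/(24·2000) = 352/30375 m
Load 2 — triangular load w₀=-11 kN/m (0→w₀ over full span):
  y_2 = -w₀x(7L⁴-10L²x²+3x⁴)/(360LEI) = -(-11)·(4/3)·(7·4⁴-10·4²·(4/3)²+3·(4/3)⁴)/(360·4·2000) = 704/91125 m
Superposition: y = Σ y_i = 352/18225 m ≈ 0.019314 m

y(4/3) = 352/18225 m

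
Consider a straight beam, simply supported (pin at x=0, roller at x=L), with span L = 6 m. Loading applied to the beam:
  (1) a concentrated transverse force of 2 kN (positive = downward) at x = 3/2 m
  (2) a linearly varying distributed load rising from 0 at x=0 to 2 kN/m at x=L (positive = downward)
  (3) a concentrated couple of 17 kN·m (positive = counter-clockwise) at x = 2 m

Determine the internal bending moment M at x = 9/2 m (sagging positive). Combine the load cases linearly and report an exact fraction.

M(9/2) = 7/16 kN·m

Load 1 — point force P=2 kN at a=3/2 m (b=L-a=9/2):
  M_1 = Pa(L-x)/L  [x>a] = 2·(3/2)·(6-(9/2))/6 = 3/4 kN·m
Load 2 — triangular load w₀=2 kN/m (0→w₀ over full span):
  M_2 = w₀Lx/6 - w₀x³/(6L) = 2·6·(9/2)/6 - 2·(9/2)³/(6·6) = 63/16 kN·m
Load 3 — applied couple M₀=17 kN·m at a=2 m (b=L-a=4):
  M_3 = M₀x/L - M₀  [x>a] = 17·(9/2)/6 - 17 = -17/4 kN·m
Superposition: M = Σ M_i = 7/16 kN·m ≈ 0.437500 kN·m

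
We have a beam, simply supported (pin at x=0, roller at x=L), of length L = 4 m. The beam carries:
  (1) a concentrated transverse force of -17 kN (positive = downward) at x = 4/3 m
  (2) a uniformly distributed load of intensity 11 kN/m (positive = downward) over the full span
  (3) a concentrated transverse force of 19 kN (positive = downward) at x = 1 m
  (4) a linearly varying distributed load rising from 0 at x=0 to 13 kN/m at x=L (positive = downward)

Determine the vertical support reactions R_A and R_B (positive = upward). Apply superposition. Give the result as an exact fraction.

Load 1 — point force P=-17 kN at a=4/3 m (b=L-a=8/3):
  R_A = Pb/L = (-17)·(8/3)/4 = -34/3 kN
  R_B = Pa/L = (-17)·(4/3)/4 = -17/3 kN
Load 2 — uniform load w=11 kN/m over full span:
  R_A = wL/2 = 11·4/2 = 22 kN
  R_B = wL/2 = 11·4/2 = 22 kN
Load 3 — point force P=19 kN at a=1 m (b=L-a=3):
  R_A = Pb/L = 19·3/4 = 57/4 kN
  R_B = Pa/L = 19·1/4 = 19/4 kN
Load 4 — triangular load w₀=13 kN/m (0→w₀ over full span):
  R_A = w₀L/6 = 13·4/6 = 26/3 kN
  R_B = w₀L/3 = 13·4/3 = 52/3 kN
Superposition: R_A = 403/12 kN, R_B = 461/12 kN

R_A = 403/12 kN, R_B = 461/12 kN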